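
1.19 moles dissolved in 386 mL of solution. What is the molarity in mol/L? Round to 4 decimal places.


Convert volume to liters: V_L = V_mL / 1000.
V_L = 386 / 1000 = 0.386 L
M = n / V_L = 1.19 / 0.386
M = 3.08290155 mol/L, rounded to 4 dp:

3.0829 mol/L


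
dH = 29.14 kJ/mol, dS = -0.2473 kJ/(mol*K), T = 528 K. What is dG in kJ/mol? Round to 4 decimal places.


Gibbs: dG = dH - T*dS (consistent units, dS already in kJ/(mol*K)).
T*dS = 528 * -0.2473 = -130.5744
dG = 29.14 - (-130.5744)
dG = 159.7144 kJ/mol, rounded to 4 dp:

159.7144 kJ/mol


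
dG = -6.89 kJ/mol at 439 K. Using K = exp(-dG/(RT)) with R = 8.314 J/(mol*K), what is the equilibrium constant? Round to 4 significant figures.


dG is in kJ/mol; multiply by 1000 to match R in J/(mol*K).
RT = 8.314 * 439 = 3649.846 J/mol
exponent = -dG*1000 / (RT) = -(-6.89*1000) / 3649.846 = 1.88775088
K = exp(1.88775088)
K = 6.6044977, rounded to 4 significant figures:

6.604


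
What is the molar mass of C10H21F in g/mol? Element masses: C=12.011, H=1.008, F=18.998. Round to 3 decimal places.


M = sum(count * atomic_mass) over atoms.
M = 10*12.011 + 21*1.008 + 1*18.998
M = 120.11 + 21.168 + 18.998
M = 160.276 g/mol, rounded to 3 dp:

160.276 g/mol


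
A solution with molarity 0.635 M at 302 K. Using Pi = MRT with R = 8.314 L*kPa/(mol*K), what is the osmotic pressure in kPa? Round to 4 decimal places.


Osmotic pressure (van't Hoff): Pi = M*R*T.
RT = 8.314 * 302 = 2510.828
Pi = 0.635 * 2510.828
Pi = 1594.37578 kPa, rounded to 4 dp:

1594.3758 kPa


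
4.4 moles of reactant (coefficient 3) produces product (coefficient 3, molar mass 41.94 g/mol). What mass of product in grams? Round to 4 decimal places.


Use the coefficient ratio to convert reactant moles to product moles, then multiply by the product's molar mass.
moles_P = moles_R * (coeff_P / coeff_R) = 4.4 * (3/3) = 4.4
mass_P = moles_P * M_P = 4.4 * 41.94
mass_P = 184.536 g, rounded to 4 dp:

184.5360 g


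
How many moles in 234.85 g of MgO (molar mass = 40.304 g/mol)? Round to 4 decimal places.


n = mass / M
n = 234.85 / 40.304
n = 5.82696507 mol, rounded to 4 dp:

5.8270 mol


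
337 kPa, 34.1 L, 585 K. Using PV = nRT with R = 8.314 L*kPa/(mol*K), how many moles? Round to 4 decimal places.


PV = nRT, solve for n = PV / (RT).
PV = 337 * 34.1 = 11491.7
RT = 8.314 * 585 = 4863.69
n = 11491.7 / 4863.69
n = 2.36275338 mol, rounded to 4 dp:

2.3628 mol


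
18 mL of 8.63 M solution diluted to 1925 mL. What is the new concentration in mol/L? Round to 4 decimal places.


Dilution: M1*V1 = M2*V2, solve for M2.
M2 = M1*V1 / V2
M2 = 8.63 * 18 / 1925
M2 = 155.34 / 1925
M2 = 0.0806961 mol/L, rounded to 4 dp:

0.0807 mol/L


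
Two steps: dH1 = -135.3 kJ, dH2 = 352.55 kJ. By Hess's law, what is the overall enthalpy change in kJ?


Hess's law: enthalpy is a state function, so add the step enthalpies.
dH_total = dH1 + dH2 = -135.3 + (352.55)
dH_total = 217.25 kJ:

217.25 kJ


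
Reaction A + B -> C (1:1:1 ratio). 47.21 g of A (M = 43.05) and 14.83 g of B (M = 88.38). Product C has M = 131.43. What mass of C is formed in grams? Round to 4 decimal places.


Find moles of each reactant; the smaller value is the limiting reagent in a 1:1:1 reaction, so moles_C equals moles of the limiter.
n_A = mass_A / M_A = 47.21 / 43.05 = 1.096632 mol
n_B = mass_B / M_B = 14.83 / 88.38 = 0.167798 mol
Limiting reagent: B (smaller), n_limiting = 0.167798 mol
mass_C = n_limiting * M_C = 0.167798 * 131.43
mass_C = 22.05369114 g, rounded to 4 dp:

22.0537 g


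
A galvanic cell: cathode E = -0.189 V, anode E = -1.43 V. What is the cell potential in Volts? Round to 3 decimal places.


Standard cell potential: E_cell = E_cathode - E_anode.
E_cell = -0.189 - (-1.43)
E_cell = 1.241 V, rounded to 3 dp:

1.241 V


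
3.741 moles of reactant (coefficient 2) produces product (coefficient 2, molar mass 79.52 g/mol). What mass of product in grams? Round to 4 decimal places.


Use the coefficient ratio to convert reactant moles to product moles, then multiply by the product's molar mass.
moles_P = moles_R * (coeff_P / coeff_R) = 3.741 * (2/2) = 3.741
mass_P = moles_P * M_P = 3.741 * 79.52
mass_P = 297.48432 g, rounded to 4 dp:

297.4843 g


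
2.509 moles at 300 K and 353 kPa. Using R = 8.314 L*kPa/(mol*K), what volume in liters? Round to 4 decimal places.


PV = nRT, solve for V = nRT / P.
nRT = 2.509 * 8.314 * 300 = 6257.9478
V = 6257.9478 / 353
V = 17.72789745 L, rounded to 4 dp:

17.7279 L


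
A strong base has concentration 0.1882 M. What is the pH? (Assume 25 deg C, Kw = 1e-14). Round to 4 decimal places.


A strong base dissociates completely, so [OH-] equals the given concentration.
pOH = -log10([OH-]) = -log10(0.1882) = 0.72538
pH = 14 - pOH = 14 - 0.72538
pH = 13.27462, rounded to 4 dp:

13.2746


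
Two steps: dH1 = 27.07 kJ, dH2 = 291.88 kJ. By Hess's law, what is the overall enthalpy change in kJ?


Hess's law: enthalpy is a state function, so add the step enthalpies.
dH_total = dH1 + dH2 = 27.07 + (291.88)
dH_total = 318.95 kJ:

318.95 kJ


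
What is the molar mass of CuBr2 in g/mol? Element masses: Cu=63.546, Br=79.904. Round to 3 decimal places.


M = sum(count * atomic_mass) over atoms.
M = 1*63.546 + 2*79.904
M = 63.546 + 159.808
M = 223.354 g/mol, rounded to 3 dp:

223.354 g/mol


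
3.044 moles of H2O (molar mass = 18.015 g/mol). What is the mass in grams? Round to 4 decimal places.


mass = n * M
mass = 3.044 * 18.015
mass = 54.83766 g, rounded to 4 dp:

54.8377 g


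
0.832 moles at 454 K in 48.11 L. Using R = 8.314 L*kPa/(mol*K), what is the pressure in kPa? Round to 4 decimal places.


PV = nRT, solve for P = nRT / V.
nRT = 0.832 * 8.314 * 454 = 3140.4306
P = 3140.4306 / 48.11
P = 65.27604656 kPa, rounded to 4 dp:

65.2760 kPa


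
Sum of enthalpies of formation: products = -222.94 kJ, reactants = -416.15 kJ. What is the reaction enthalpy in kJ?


dH_rxn = sum(dH_f products) - sum(dH_f reactants)
dH_rxn = -222.94 - (-416.15)
dH_rxn = 193.21 kJ:

193.21 kJ


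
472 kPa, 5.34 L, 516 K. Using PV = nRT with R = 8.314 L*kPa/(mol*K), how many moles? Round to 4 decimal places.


PV = nRT, solve for n = PV / (RT).
PV = 472 * 5.34 = 2520.48
RT = 8.314 * 516 = 4290.024
n = 2520.48 / 4290.024
n = 0.58752119 mol, rounded to 4 dp:

0.5875 mol


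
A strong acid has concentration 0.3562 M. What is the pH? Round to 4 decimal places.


A strong acid dissociates completely, so [H+] equals the given concentration.
pH = -log10([H+]) = -log10(0.3562)
pH = 0.44830608, rounded to 4 dp:

0.4483


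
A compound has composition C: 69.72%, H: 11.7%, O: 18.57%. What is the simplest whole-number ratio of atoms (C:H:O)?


Assume 100 g of compound, divide each mass% by atomic mass to get moles, then normalize by the smallest to get a raw atom ratio.
Moles per 100 g: C: 69.72/12.011 = 5.8047, H: 11.7/1.008 = 11.6071, O: 18.57/15.999 = 1.1607
Raw ratio (divide by min = 1.1607): C: 5.001, H: 10.0, O: 1.0
Multiply by 1 to clear fractions: C: 5.001 ~= 5, H: 10.0 ~= 10, O: 1.0 ~= 1
Reduce by GCD to get the simplest whole-number ratio:

5:10:1


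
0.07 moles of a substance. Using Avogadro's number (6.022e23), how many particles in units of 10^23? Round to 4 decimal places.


N = n * NA, then divide by 1e23 for the requested units.
N / 1e23 = n * 6.022
N / 1e23 = 0.07 * 6.022
N / 1e23 = 0.42154, rounded to 4 dp:

0.4215


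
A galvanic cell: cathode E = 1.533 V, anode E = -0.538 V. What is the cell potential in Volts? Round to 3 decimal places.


Standard cell potential: E_cell = E_cathode - E_anode.
E_cell = 1.533 - (-0.538)
E_cell = 2.071 V, rounded to 3 dp:

2.071 V


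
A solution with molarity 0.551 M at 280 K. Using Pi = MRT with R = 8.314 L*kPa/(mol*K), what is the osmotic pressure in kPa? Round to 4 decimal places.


Osmotic pressure (van't Hoff): Pi = M*R*T.
RT = 8.314 * 280 = 2327.92
Pi = 0.551 * 2327.92
Pi = 1282.68392 kPa, rounded to 4 dp:

1282.6839 kPa


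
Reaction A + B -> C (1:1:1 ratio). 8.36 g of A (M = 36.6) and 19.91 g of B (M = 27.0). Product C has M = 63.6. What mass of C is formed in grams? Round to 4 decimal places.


Find moles of each reactant; the smaller value is the limiting reagent in a 1:1:1 reaction, so moles_C equals moles of the limiter.
n_A = mass_A / M_A = 8.36 / 36.6 = 0.228415 mol
n_B = mass_B / M_B = 19.91 / 27.0 = 0.737407 mol
Limiting reagent: A (smaller), n_limiting = 0.228415 mol
mass_C = n_limiting * M_C = 0.228415 * 63.6
mass_C = 14.527194 g, rounded to 4 dp:

14.5272 g


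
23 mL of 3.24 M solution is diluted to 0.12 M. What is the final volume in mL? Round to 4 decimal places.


Dilution: M1*V1 = M2*V2, solve for V2.
V2 = M1*V1 / M2
V2 = 3.24 * 23 / 0.12
V2 = 74.52 / 0.12
V2 = 621.0 mL, rounded to 4 dp:

621.0000 mL


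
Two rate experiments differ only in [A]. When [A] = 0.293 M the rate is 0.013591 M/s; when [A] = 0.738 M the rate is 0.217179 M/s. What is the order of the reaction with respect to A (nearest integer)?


Rate is proportional to [A]^n, so rate2/rate1 = ([A]2/[A]1)^n. Take logs to solve for n.
rate2/rate1 = 0.217179 / 0.013591 = 15.9796
[A]2/[A]1 = 0.738 / 0.293 = 2.5188
n = ln(15.9796) / ln(2.5188) = 3.0
Nearest integer order:

3


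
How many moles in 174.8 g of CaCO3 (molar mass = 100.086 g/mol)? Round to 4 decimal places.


n = mass / M
n = 174.8 / 100.086
n = 1.74649801 mol, rounded to 4 dp:

1.7465 mol


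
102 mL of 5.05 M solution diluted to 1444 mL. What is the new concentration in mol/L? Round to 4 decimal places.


Dilution: M1*V1 = M2*V2, solve for M2.
M2 = M1*V1 / V2
M2 = 5.05 * 102 / 1444
M2 = 515.1 / 1444
M2 = 0.35671745 mol/L, rounded to 4 dp:

0.3567 mol/L


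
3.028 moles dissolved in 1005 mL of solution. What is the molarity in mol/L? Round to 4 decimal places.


Convert volume to liters: V_L = V_mL / 1000.
V_L = 1005 / 1000 = 1.005 L
M = n / V_L = 3.028 / 1.005
M = 3.01293532 mol/L, rounded to 4 dp:

3.0129 mol/L


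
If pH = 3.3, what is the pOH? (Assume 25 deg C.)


At 25 deg C, pH + pOH = 14.
pOH = 14 - pH = 14 - 3.3
pOH = 10.7:

10.70


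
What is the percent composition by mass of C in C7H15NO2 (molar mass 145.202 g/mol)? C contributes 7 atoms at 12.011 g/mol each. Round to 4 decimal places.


pct = 100 * (n_elem * M_elem) / M_total
mass_contribution = 7 * 12.011 = 84.077 g/mol
pct = 100 * 84.077 / 145.202
pct = 57.9034724 %, rounded to 4 dp:

57.9035 %


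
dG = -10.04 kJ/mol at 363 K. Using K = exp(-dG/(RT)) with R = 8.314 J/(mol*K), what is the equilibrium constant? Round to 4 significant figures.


dG is in kJ/mol; multiply by 1000 to match R in J/(mol*K).
RT = 8.314 * 363 = 3017.982 J/mol
exponent = -dG*1000 / (RT) = -(-10.04*1000) / 3017.982 = 3.32672627
K = exp(3.32672627)
K = 27.847029, rounded to 4 significant figures:

27.85


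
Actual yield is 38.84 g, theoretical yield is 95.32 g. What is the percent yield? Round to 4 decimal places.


% yield = 100 * actual / theoretical
% yield = 100 * 38.84 / 95.32
% yield = 40.74695762 %, rounded to 4 dp:

40.7470 %


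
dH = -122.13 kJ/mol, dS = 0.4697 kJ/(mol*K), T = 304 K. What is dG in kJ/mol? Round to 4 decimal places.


Gibbs: dG = dH - T*dS (consistent units, dS already in kJ/(mol*K)).
T*dS = 304 * 0.4697 = 142.7888
dG = -122.13 - (142.7888)
dG = -264.9188 kJ/mol, rounded to 4 dp:

-264.9188 kJ/mol


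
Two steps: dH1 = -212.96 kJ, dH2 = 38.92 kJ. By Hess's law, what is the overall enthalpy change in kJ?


Hess's law: enthalpy is a state function, so add the step enthalpies.
dH_total = dH1 + dH2 = -212.96 + (38.92)
dH_total = -174.04 kJ:

-174.04 kJ


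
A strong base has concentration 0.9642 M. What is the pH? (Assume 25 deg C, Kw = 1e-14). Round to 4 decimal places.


A strong base dissociates completely, so [OH-] equals the given concentration.
pOH = -log10([OH-]) = -log10(0.9642) = 0.015833
pH = 14 - pOH = 14 - 0.015833
pH = 13.984167, rounded to 4 dp:

13.9842


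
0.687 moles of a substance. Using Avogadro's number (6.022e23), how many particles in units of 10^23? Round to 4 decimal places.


N = n * NA, then divide by 1e23 for the requested units.
N / 1e23 = n * 6.022
N / 1e23 = 0.687 * 6.022
N / 1e23 = 4.137114, rounded to 4 dp:

4.1371


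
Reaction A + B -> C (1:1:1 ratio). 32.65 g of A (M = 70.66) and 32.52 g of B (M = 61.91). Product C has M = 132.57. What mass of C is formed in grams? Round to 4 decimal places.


Find moles of each reactant; the smaller value is the limiting reagent in a 1:1:1 reaction, so moles_C equals moles of the limiter.
n_A = mass_A / M_A = 32.65 / 70.66 = 0.462072 mol
n_B = mass_B / M_B = 32.52 / 61.91 = 0.525279 mol
Limiting reagent: A (smaller), n_limiting = 0.462072 mol
mass_C = n_limiting * M_C = 0.462072 * 132.57
mass_C = 61.25688504 g, rounded to 4 dp:

61.2569 g


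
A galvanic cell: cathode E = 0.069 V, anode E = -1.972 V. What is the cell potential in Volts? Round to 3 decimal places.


Standard cell potential: E_cell = E_cathode - E_anode.
E_cell = 0.069 - (-1.972)
E_cell = 2.041 V, rounded to 3 dp:

2.041 V


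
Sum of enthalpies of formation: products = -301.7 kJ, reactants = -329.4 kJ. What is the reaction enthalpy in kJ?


dH_rxn = sum(dH_f products) - sum(dH_f reactants)
dH_rxn = -301.7 - (-329.4)
dH_rxn = 27.7 kJ:

27.70 kJ


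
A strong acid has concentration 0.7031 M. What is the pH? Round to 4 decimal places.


A strong acid dissociates completely, so [H+] equals the given concentration.
pH = -log10([H+]) = -log10(0.7031)
pH = 0.1529829, rounded to 4 dp:

0.1530


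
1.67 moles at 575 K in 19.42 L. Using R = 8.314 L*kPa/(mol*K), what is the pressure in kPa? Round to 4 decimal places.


PV = nRT, solve for P = nRT / V.
nRT = 1.67 * 8.314 * 575 = 7983.5185
P = 7983.5185 / 19.42
P = 411.09776004 kPa, rounded to 4 dp:

411.0978 kPa


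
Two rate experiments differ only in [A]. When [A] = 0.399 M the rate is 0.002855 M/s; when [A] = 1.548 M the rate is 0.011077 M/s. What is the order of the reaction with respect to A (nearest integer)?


Rate is proportional to [A]^n, so rate2/rate1 = ([A]2/[A]1)^n. Take logs to solve for n.
rate2/rate1 = 0.011077 / 0.002855 = 3.8799
[A]2/[A]1 = 1.548 / 0.399 = 3.8797
n = ln(3.8799) / ln(3.8797) = 1.0
Nearest integer order:

1


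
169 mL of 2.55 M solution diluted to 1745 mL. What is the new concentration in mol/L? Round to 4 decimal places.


Dilution: M1*V1 = M2*V2, solve for M2.
M2 = M1*V1 / V2
M2 = 2.55 * 169 / 1745
M2 = 430.95 / 1745
M2 = 0.24696275 mol/L, rounded to 4 dp:

0.2470 mol/L


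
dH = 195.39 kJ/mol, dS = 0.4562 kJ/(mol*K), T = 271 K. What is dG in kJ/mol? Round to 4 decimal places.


Gibbs: dG = dH - T*dS (consistent units, dS already in kJ/(mol*K)).
T*dS = 271 * 0.4562 = 123.6302
dG = 195.39 - (123.6302)
dG = 71.7598 kJ/mol, rounded to 4 dp:

71.7598 kJ/mol


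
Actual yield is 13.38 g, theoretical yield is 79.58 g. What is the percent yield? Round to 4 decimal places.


% yield = 100 * actual / theoretical
% yield = 100 * 13.38 / 79.58
% yield = 16.81326967 %, rounded to 4 dp:

16.8133 %


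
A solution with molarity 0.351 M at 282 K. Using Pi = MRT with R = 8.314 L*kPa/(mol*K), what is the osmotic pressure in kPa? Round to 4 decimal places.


Osmotic pressure (van't Hoff): Pi = M*R*T.
RT = 8.314 * 282 = 2344.548
Pi = 0.351 * 2344.548
Pi = 822.936348 kPa, rounded to 4 dp:

822.9363 kPa


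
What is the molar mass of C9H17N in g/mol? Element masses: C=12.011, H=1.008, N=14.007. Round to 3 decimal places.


M = sum(count * atomic_mass) over atoms.
M = 9*12.011 + 17*1.008 + 1*14.007
M = 108.099 + 17.136 + 14.007
M = 139.242 g/mol, rounded to 3 dp:

139.242 g/mol


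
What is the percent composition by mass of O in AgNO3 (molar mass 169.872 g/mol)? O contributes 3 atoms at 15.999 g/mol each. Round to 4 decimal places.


pct = 100 * (n_elem * M_elem) / M_total
mass_contribution = 3 * 15.999 = 47.997 g/mol
pct = 100 * 47.997 / 169.872
pct = 28.25480362 %, rounded to 4 dp:

28.2548 %


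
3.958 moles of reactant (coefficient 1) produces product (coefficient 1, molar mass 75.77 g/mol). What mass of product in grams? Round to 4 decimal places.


Use the coefficient ratio to convert reactant moles to product moles, then multiply by the product's molar mass.
moles_P = moles_R * (coeff_P / coeff_R) = 3.958 * (1/1) = 3.958
mass_P = moles_P * M_P = 3.958 * 75.77
mass_P = 299.89766 g, rounded to 4 dp:

299.8977 g


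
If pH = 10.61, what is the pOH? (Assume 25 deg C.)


At 25 deg C, pH + pOH = 14.
pOH = 14 - pH = 14 - 10.61
pOH = 3.39:

3.39


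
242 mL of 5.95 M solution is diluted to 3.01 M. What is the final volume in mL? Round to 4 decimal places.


Dilution: M1*V1 = M2*V2, solve for V2.
V2 = M1*V1 / M2
V2 = 5.95 * 242 / 3.01
V2 = 1439.9 / 3.01
V2 = 478.37209302 mL, rounded to 4 dp:

478.3721 mL


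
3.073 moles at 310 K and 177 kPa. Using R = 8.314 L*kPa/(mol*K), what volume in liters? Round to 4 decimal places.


PV = nRT, solve for V = nRT / P.
nRT = 3.073 * 8.314 * 310 = 7920.1658
V = 7920.1658 / 177
V = 44.74669944 L, rounded to 4 dp:

44.7467 L


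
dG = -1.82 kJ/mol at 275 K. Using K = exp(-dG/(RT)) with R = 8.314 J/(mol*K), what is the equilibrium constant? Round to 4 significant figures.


dG is in kJ/mol; multiply by 1000 to match R in J/(mol*K).
RT = 8.314 * 275 = 2286.35 J/mol
exponent = -dG*1000 / (RT) = -(-1.82*1000) / 2286.35 = 0.7960286
K = exp(0.7960286)
K = 2.2167199, rounded to 4 significant figures:

2.217


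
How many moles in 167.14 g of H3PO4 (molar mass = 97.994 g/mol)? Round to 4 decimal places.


n = mass / M
n = 167.14 / 97.994
n = 1.70561463 mol, rounded to 4 dp:

1.7056 mol


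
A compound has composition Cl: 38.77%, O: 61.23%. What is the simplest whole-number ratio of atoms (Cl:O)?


Assume 100 g of compound, divide each mass% by atomic mass to get moles, then normalize by the smallest to get a raw atom ratio.
Moles per 100 g: Cl: 38.77/35.453 = 1.0936, O: 61.23/15.999 = 3.8271
Raw ratio (divide by min = 1.0936): Cl: 1.0, O: 3.5
Multiply by 2 to clear fractions: Cl: 2.0 ~= 2, O: 6.999 ~= 7
Reduce by GCD to get the simplest whole-number ratio:

2:7


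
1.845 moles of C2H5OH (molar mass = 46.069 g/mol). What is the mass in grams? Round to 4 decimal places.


mass = n * M
mass = 1.845 * 46.069
mass = 84.997305 g, rounded to 4 dp:

84.9973 g


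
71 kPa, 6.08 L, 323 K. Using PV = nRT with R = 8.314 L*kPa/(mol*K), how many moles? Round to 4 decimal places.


PV = nRT, solve for n = PV / (RT).
PV = 71 * 6.08 = 431.68
RT = 8.314 * 323 = 2685.422
n = 431.68 / 2685.422
n = 0.16074941 mol, rounded to 4 dp:

0.1607 mol


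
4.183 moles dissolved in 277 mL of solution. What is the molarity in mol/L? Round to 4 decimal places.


Convert volume to liters: V_L = V_mL / 1000.
V_L = 277 / 1000 = 0.277 L
M = n / V_L = 4.183 / 0.277
M = 15.10108303 mol/L, rounded to 4 dp:

15.1011 mol/L


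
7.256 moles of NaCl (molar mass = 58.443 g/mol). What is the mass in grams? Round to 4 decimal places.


mass = n * M
mass = 7.256 * 58.443
mass = 424.062408 g, rounded to 4 dp:

424.0624 g


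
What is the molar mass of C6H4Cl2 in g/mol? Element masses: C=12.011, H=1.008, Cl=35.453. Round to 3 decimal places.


M = sum(count * atomic_mass) over atoms.
M = 6*12.011 + 4*1.008 + 2*35.453
M = 72.066 + 4.032 + 70.906
M = 147.004 g/mol, rounded to 3 dp:

147.004 g/mol


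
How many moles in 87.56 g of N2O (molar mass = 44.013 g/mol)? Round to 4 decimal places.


n = mass / M
n = 87.56 / 44.013
n = 1.98941222 mol, rounded to 4 dp:

1.9894 mol


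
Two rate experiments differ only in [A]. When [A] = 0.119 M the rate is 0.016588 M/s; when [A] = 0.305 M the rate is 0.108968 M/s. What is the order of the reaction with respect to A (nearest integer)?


Rate is proportional to [A]^n, so rate2/rate1 = ([A]2/[A]1)^n. Take logs to solve for n.
rate2/rate1 = 0.108968 / 0.016588 = 6.5691
[A]2/[A]1 = 0.305 / 0.119 = 2.563
n = ln(6.5691) / ln(2.563) = 2.0
Nearest integer order:

2


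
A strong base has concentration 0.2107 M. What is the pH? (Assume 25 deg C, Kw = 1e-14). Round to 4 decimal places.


A strong base dissociates completely, so [OH-] equals the given concentration.
pOH = -log10([OH-]) = -log10(0.2107) = 0.676335
pH = 14 - pOH = 14 - 0.676335
pH = 13.323665, rounded to 4 dp:

13.3237


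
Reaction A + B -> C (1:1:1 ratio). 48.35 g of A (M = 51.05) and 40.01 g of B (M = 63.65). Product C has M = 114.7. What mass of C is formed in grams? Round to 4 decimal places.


Find moles of each reactant; the smaller value is the limiting reagent in a 1:1:1 reaction, so moles_C equals moles of the limiter.
n_A = mass_A / M_A = 48.35 / 51.05 = 0.947111 mol
n_B = mass_B / M_B = 40.01 / 63.65 = 0.628594 mol
Limiting reagent: B (smaller), n_limiting = 0.628594 mol
mass_C = n_limiting * M_C = 0.628594 * 114.7
mass_C = 72.0997318 g, rounded to 4 dp:

72.0997 g


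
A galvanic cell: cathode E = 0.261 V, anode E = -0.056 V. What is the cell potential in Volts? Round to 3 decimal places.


Standard cell potential: E_cell = E_cathode - E_anode.
E_cell = 0.261 - (-0.056)
E_cell = 0.317 V, rounded to 3 dp:

0.317 V


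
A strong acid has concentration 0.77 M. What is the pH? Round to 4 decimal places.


A strong acid dissociates completely, so [H+] equals the given concentration.
pH = -log10([H+]) = -log10(0.77)
pH = 0.11350927, rounded to 4 dp:

0.1135


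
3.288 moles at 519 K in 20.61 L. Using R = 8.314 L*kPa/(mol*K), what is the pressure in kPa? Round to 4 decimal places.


PV = nRT, solve for P = nRT / V.
nRT = 3.288 * 8.314 * 519 = 14187.6082
P = 14187.6082 / 20.61
P = 688.38467734 kPa, rounded to 4 dp:

688.3847 kPa


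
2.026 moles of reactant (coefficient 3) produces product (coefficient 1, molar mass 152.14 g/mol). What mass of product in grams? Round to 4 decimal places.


Use the coefficient ratio to convert reactant moles to product moles, then multiply by the product's molar mass.
moles_P = moles_R * (coeff_P / coeff_R) = 2.026 * (1/3) = 0.675333
mass_P = moles_P * M_P = 0.675333 * 152.14
mass_P = 102.74516262 g, rounded to 4 dp:

102.7452 g


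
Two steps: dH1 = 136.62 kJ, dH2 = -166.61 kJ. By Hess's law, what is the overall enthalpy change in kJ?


Hess's law: enthalpy is a state function, so add the step enthalpies.
dH_total = dH1 + dH2 = 136.62 + (-166.61)
dH_total = -29.99 kJ:

-29.99 kJ


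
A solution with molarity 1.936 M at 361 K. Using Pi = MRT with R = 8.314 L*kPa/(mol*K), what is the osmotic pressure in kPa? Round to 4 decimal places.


Osmotic pressure (van't Hoff): Pi = M*R*T.
RT = 8.314 * 361 = 3001.354
Pi = 1.936 * 3001.354
Pi = 5810.621344 kPa, rounded to 4 dp:

5810.6213 kPa


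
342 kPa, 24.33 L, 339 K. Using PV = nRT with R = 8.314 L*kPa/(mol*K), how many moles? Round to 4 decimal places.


PV = nRT, solve for n = PV / (RT).
PV = 342 * 24.33 = 8320.86
RT = 8.314 * 339 = 2818.446
n = 8320.86 / 2818.446
n = 2.95228647 mol, rounded to 4 dp:

2.9523 mol


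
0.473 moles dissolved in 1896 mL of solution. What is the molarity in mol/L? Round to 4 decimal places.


Convert volume to liters: V_L = V_mL / 1000.
V_L = 1896 / 1000 = 1.896 L
M = n / V_L = 0.473 / 1.896
M = 0.24947257 mol/L, rounded to 4 dp:

0.2495 mol/L


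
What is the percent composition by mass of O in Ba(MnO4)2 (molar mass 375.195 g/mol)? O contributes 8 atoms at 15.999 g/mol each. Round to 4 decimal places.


pct = 100 * (n_elem * M_elem) / M_total
mass_contribution = 8 * 15.999 = 127.992 g/mol
pct = 100 * 127.992 / 375.195
pct = 34.113461 %, rounded to 4 dp:

34.1135 %


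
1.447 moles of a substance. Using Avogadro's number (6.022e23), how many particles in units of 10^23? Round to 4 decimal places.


N = n * NA, then divide by 1e23 for the requested units.
N / 1e23 = n * 6.022
N / 1e23 = 1.447 * 6.022
N / 1e23 = 8.713834, rounded to 4 dp:

8.7138


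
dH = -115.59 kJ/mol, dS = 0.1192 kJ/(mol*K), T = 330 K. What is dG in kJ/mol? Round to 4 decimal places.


Gibbs: dG = dH - T*dS (consistent units, dS already in kJ/(mol*K)).
T*dS = 330 * 0.1192 = 39.336
dG = -115.59 - (39.336)
dG = -154.926 kJ/mol, rounded to 4 dp:

-154.9260 kJ/mol


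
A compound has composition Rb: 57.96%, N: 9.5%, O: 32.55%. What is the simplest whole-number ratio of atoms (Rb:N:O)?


Assume 100 g of compound, divide each mass% by atomic mass to get moles, then normalize by the smallest to get a raw atom ratio.
Moles per 100 g: Rb: 57.96/85.468 = 0.6781, N: 9.5/14.007 = 0.6782, O: 32.55/15.999 = 2.0345
Raw ratio (divide by min = 0.6781): Rb: 1.0, N: 1.0, O: 3.0
Multiply by 1 to clear fractions: Rb: 1.0 ~= 1, N: 1.0 ~= 1, O: 3.0 ~= 3
Reduce by GCD to get the simplest whole-number ratio:

1:1:3


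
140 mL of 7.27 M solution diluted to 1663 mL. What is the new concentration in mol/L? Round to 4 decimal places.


Dilution: M1*V1 = M2*V2, solve for M2.
M2 = M1*V1 / V2
M2 = 7.27 * 140 / 1663
M2 = 1017.8 / 1663
M2 = 0.61202646 mol/L, rounded to 4 dp:

0.6120 mol/L


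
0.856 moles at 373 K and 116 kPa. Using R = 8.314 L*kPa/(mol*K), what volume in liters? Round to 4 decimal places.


PV = nRT, solve for V = nRT / P.
nRT = 0.856 * 8.314 * 373 = 2654.5604
V = 2654.5604 / 116
V = 22.88414138 L, rounded to 4 dp:

22.8841 L


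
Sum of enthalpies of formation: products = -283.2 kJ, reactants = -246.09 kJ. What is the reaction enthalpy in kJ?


dH_rxn = sum(dH_f products) - sum(dH_f reactants)
dH_rxn = -283.2 - (-246.09)
dH_rxn = -37.11 kJ:

-37.11 kJ


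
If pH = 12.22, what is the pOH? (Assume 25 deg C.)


At 25 deg C, pH + pOH = 14.
pOH = 14 - pH = 14 - 12.22
pOH = 1.78:

1.78


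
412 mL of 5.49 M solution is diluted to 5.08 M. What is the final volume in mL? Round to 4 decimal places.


Dilution: M1*V1 = M2*V2, solve for V2.
V2 = M1*V1 / M2
V2 = 5.49 * 412 / 5.08
V2 = 2261.88 / 5.08
V2 = 445.2519685 mL, rounded to 4 dp:

445.2520 mL


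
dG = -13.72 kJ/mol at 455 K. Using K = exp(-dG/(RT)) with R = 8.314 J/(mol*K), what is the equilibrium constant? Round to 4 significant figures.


dG is in kJ/mol; multiply by 1000 to match R in J/(mol*K).
RT = 8.314 * 455 = 3782.87 J/mol
exponent = -dG*1000 / (RT) = -(-13.72*1000) / 3782.87 = 3.62687589
K = exp(3.62687589)
K = 37.595181, rounded to 4 significant figures:

37.60


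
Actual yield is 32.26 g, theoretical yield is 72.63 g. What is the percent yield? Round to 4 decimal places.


% yield = 100 * actual / theoretical
% yield = 100 * 32.26 / 72.63
% yield = 44.41690761 %, rounded to 4 dp:

44.4169 %


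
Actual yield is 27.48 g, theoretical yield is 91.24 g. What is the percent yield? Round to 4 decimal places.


% yield = 100 * actual / theoretical
% yield = 100 * 27.48 / 91.24
% yield = 30.11836914 %, rounded to 4 dp:

30.1184 %


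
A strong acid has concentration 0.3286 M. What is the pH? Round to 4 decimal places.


A strong acid dissociates completely, so [H+] equals the given concentration.
pH = -log10([H+]) = -log10(0.3286)
pH = 0.48333244, rounded to 4 dp:

0.4833


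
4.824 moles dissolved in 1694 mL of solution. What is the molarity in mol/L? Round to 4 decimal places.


Convert volume to liters: V_L = V_mL / 1000.
V_L = 1694 / 1000 = 1.694 L
M = n / V_L = 4.824 / 1.694
M = 2.84769776 mol/L, rounded to 4 dp:

2.8477 mol/L


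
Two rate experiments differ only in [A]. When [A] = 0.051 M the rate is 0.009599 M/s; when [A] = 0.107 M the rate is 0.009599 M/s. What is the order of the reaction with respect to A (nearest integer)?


Rate is proportional to [A]^n, so rate2/rate1 = ([A]2/[A]1)^n. Take logs to solve for n.
rate2/rate1 = 0.009599 / 0.009599 = 1.0
[A]2/[A]1 = 0.107 / 0.051 = 2.098
n = ln(1.0) / ln(2.098) = 0.0
Nearest integer order:

0


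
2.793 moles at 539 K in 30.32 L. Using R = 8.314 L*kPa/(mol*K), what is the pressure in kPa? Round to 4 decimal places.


PV = nRT, solve for P = nRT / V.
nRT = 2.793 * 8.314 * 539 = 12516.1201
P = 12516.1201 / 30.32
P = 412.80079485 kPa, rounded to 4 dp:

412.8008 kPa


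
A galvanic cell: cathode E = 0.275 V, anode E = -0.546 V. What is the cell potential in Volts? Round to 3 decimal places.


Standard cell potential: E_cell = E_cathode - E_anode.
E_cell = 0.275 - (-0.546)
E_cell = 0.821 V, rounded to 3 dp:

0.821 V


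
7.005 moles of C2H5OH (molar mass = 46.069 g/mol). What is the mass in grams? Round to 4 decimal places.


mass = n * M
mass = 7.005 * 46.069
mass = 322.713345 g, rounded to 4 dp:

322.7133 g


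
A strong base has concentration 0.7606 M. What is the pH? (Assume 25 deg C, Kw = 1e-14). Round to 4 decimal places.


A strong base dissociates completely, so [OH-] equals the given concentration.
pOH = -log10([OH-]) = -log10(0.7606) = 0.118844
pH = 14 - pOH = 14 - 0.118844
pH = 13.881156, rounded to 4 dp:

13.8812


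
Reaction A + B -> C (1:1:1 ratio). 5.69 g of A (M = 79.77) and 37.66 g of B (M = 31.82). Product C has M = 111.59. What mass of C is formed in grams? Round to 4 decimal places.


Find moles of each reactant; the smaller value is the limiting reagent in a 1:1:1 reaction, so moles_C equals moles of the limiter.
n_A = mass_A / M_A = 5.69 / 79.77 = 0.07133 mol
n_B = mass_B / M_B = 37.66 / 31.82 = 1.183532 mol
Limiting reagent: A (smaller), n_limiting = 0.07133 mol
mass_C = n_limiting * M_C = 0.07133 * 111.59
mass_C = 7.9597147 g, rounded to 4 dp:

7.9597 g


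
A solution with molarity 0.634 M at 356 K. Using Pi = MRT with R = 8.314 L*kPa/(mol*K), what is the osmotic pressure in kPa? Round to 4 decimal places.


Osmotic pressure (van't Hoff): Pi = M*R*T.
RT = 8.314 * 356 = 2959.784
Pi = 0.634 * 2959.784
Pi = 1876.503056 kPa, rounded to 4 dp:

1876.5031 kPa


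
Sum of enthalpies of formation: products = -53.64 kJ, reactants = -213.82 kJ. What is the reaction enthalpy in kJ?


dH_rxn = sum(dH_f products) - sum(dH_f reactants)
dH_rxn = -53.64 - (-213.82)
dH_rxn = 160.18 kJ:

160.18 kJ


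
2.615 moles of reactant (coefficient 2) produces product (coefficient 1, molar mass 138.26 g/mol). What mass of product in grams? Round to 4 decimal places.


Use the coefficient ratio to convert reactant moles to product moles, then multiply by the product's molar mass.
moles_P = moles_R * (coeff_P / coeff_R) = 2.615 * (1/2) = 1.3075
mass_P = moles_P * M_P = 1.3075 * 138.26
mass_P = 180.77495 g, rounded to 4 dp:

180.7750 g


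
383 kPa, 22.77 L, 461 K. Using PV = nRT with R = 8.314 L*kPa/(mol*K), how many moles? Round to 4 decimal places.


PV = nRT, solve for n = PV / (RT).
PV = 383 * 22.77 = 8720.91
RT = 8.314 * 461 = 3832.754
n = 8720.91 / 3832.754
n = 2.27536388 mol, rounded to 4 dp:

2.2754 mol


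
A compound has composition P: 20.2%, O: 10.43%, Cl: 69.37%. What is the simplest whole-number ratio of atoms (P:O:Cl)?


Assume 100 g of compound, divide each mass% by atomic mass to get moles, then normalize by the smallest to get a raw atom ratio.
Moles per 100 g: P: 20.2/30.974 = 0.6522, O: 10.43/15.999 = 0.6519, Cl: 69.37/35.453 = 1.9567
Raw ratio (divide by min = 0.6519): P: 1.0, O: 1.0, Cl: 3.001
Multiply by 1 to clear fractions: P: 1.0 ~= 1, O: 1.0 ~= 1, Cl: 3.001 ~= 3
Reduce by GCD to get the simplest whole-number ratio:

1:1:3


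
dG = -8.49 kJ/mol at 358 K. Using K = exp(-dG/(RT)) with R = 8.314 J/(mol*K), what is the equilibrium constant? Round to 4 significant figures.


dG is in kJ/mol; multiply by 1000 to match R in J/(mol*K).
RT = 8.314 * 358 = 2976.412 J/mol
exponent = -dG*1000 / (RT) = -(-8.49*1000) / 2976.412 = 2.85242769
K = exp(2.85242769)
K = 17.329802, rounded to 4 significant figures:

17.33


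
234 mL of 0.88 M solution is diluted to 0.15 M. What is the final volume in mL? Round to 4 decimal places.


Dilution: M1*V1 = M2*V2, solve for V2.
V2 = M1*V1 / M2
V2 = 0.88 * 234 / 0.15
V2 = 205.92 / 0.15
V2 = 1372.8 mL, rounded to 4 dp:

1372.8000 mL


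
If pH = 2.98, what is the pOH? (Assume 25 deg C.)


At 25 deg C, pH + pOH = 14.
pOH = 14 - pH = 14 - 2.98
pOH = 11.02:

11.02


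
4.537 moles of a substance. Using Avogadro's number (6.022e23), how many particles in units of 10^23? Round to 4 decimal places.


N = n * NA, then divide by 1e23 for the requested units.
N / 1e23 = n * 6.022
N / 1e23 = 4.537 * 6.022
N / 1e23 = 27.321814, rounded to 4 dp:

27.3218


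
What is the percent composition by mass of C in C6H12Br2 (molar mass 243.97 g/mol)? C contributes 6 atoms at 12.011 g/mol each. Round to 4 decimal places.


pct = 100 * (n_elem * M_elem) / M_total
mass_contribution = 6 * 12.011 = 72.066 g/mol
pct = 100 * 72.066 / 243.97
pct = 29.53887773 %, rounded to 4 dp:

29.5389 %


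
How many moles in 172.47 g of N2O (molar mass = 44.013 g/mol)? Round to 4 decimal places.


n = mass / M
n = 172.47 / 44.013
n = 3.91861495 mol, rounded to 4 dp:

3.9186 mol


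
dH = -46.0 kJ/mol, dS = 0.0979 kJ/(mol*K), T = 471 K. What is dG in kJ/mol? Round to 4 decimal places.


Gibbs: dG = dH - T*dS (consistent units, dS already in kJ/(mol*K)).
T*dS = 471 * 0.0979 = 46.1109
dG = -46.0 - (46.1109)
dG = -92.1109 kJ/mol, rounded to 4 dp:

-92.1109 kJ/mol


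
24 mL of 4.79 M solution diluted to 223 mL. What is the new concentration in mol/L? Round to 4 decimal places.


Dilution: M1*V1 = M2*V2, solve for M2.
M2 = M1*V1 / V2
M2 = 4.79 * 24 / 223
M2 = 114.96 / 223
M2 = 0.5155157 mol/L, rounded to 4 dp:

0.5155 mol/L


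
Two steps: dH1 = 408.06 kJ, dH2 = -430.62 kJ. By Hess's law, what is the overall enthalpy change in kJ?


Hess's law: enthalpy is a state function, so add the step enthalpies.
dH_total = dH1 + dH2 = 408.06 + (-430.62)
dH_total = -22.56 kJ:

-22.56 kJ


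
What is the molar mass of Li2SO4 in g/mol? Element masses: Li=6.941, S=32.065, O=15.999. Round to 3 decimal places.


M = sum(count * atomic_mass) over atoms.
M = 2*6.941 + 1*32.065 + 4*15.999
M = 13.882 + 32.065 + 63.996
M = 109.943 g/mol, rounded to 3 dp:

109.943 g/mol


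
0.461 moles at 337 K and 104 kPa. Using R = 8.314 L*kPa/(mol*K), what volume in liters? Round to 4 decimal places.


PV = nRT, solve for V = nRT / P.
nRT = 0.461 * 8.314 * 337 = 1291.6381
V = 1291.6381 / 104
V = 12.41959712 L, rounded to 4 dp:

12.4196 L


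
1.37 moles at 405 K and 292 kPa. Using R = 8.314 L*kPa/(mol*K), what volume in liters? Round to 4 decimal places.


PV = nRT, solve for V = nRT / P.
nRT = 1.37 * 8.314 * 405 = 4613.0229
V = 4613.0229 / 292
V = 15.79802363 L, rounded to 4 dp:

15.7980 L


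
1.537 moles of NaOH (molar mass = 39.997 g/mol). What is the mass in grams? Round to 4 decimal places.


mass = n * M
mass = 1.537 * 39.997
mass = 61.475389 g, rounded to 4 dp:

61.4754 g


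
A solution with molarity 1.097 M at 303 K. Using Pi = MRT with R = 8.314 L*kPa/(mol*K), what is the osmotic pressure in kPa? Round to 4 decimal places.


Osmotic pressure (van't Hoff): Pi = M*R*T.
RT = 8.314 * 303 = 2519.142
Pi = 1.097 * 2519.142
Pi = 2763.498774 kPa, rounded to 4 dp:

2763.4988 kPa


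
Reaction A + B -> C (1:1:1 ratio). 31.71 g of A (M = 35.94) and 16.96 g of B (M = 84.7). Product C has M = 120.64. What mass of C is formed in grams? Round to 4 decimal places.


Find moles of each reactant; the smaller value is the limiting reagent in a 1:1:1 reaction, so moles_C equals moles of the limiter.
n_A = mass_A / M_A = 31.71 / 35.94 = 0.882304 mol
n_B = mass_B / M_B = 16.96 / 84.7 = 0.200236 mol
Limiting reagent: B (smaller), n_limiting = 0.200236 mol
mass_C = n_limiting * M_C = 0.200236 * 120.64
mass_C = 24.15647104 g, rounded to 4 dp:

24.1565 g


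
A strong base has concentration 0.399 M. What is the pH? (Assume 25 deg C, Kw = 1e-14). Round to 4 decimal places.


A strong base dissociates completely, so [OH-] equals the given concentration.
pOH = -log10([OH-]) = -log10(0.399) = 0.399027
pH = 14 - pOH = 14 - 0.399027
pH = 13.600973, rounded to 4 dp:

13.6010


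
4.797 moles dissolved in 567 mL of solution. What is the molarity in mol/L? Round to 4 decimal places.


Convert volume to liters: V_L = V_mL / 1000.
V_L = 567 / 1000 = 0.567 L
M = n / V_L = 4.797 / 0.567
M = 8.46031746 mol/L, rounded to 4 dp:

8.4603 mol/L


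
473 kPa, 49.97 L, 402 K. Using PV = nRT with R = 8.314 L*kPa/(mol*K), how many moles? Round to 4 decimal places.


PV = nRT, solve for n = PV / (RT).
PV = 473 * 49.97 = 23635.81
RT = 8.314 * 402 = 3342.228
n = 23635.81 / 3342.228
n = 7.07187242 mol, rounded to 4 dp:

7.0719 mol


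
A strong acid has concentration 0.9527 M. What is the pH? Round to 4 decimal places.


A strong acid dissociates completely, so [H+] equals the given concentration.
pH = -log10([H+]) = -log10(0.9527)
pH = 0.02104383, rounded to 4 dp:

0.0210


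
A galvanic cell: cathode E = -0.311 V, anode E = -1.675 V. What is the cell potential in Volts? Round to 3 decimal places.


Standard cell potential: E_cell = E_cathode - E_anode.
E_cell = -0.311 - (-1.675)
E_cell = 1.364 V, rounded to 3 dp:

1.364 V


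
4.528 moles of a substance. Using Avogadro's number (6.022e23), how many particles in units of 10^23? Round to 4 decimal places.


N = n * NA, then divide by 1e23 for the requested units.
N / 1e23 = n * 6.022
N / 1e23 = 4.528 * 6.022
N / 1e23 = 27.267616, rounded to 4 dp:

27.2676


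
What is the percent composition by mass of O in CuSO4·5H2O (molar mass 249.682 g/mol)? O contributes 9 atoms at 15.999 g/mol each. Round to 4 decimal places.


pct = 100 * (n_elem * M_elem) / M_total
mass_contribution = 9 * 15.999 = 143.991 g/mol
pct = 100 * 143.991 / 249.682
pct = 57.66975593 %, rounded to 4 dp:

57.6698 %


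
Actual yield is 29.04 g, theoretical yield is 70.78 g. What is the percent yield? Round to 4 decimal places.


% yield = 100 * actual / theoretical
% yield = 100 * 29.04 / 70.78
% yield = 41.02853914 %, rounded to 4 dp:

41.0285 %


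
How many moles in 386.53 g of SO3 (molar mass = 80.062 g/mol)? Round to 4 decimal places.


n = mass / M
n = 386.53 / 80.062
n = 4.82788339 mol, rounded to 4 dp:

4.8279 mol


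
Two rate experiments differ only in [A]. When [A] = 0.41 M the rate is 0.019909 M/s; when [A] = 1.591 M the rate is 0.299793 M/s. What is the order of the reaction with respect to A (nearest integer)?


Rate is proportional to [A]^n, so rate2/rate1 = ([A]2/[A]1)^n. Take logs to solve for n.
rate2/rate1 = 0.299793 / 0.019909 = 15.0582
[A]2/[A]1 = 1.591 / 0.41 = 3.8805
n = ln(15.0582) / ln(3.8805) = 2.0
Nearest integer order:

2


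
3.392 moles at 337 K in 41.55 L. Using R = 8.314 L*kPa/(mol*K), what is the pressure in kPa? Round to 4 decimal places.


PV = nRT, solve for P = nRT / V.
nRT = 3.392 * 8.314 * 337 = 9503.7667
P = 9503.7667 / 41.55
P = 228.73084717 kPa, rounded to 4 dp:

228.7308 kPa


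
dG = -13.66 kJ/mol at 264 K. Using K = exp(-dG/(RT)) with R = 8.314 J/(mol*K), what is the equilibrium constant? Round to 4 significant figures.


dG is in kJ/mol; multiply by 1000 to match R in J/(mol*K).
RT = 8.314 * 264 = 2194.896 J/mol
exponent = -dG*1000 / (RT) = -(-13.66*1000) / 2194.896 = 6.2235295
K = exp(6.2235295)
K = 504.48066, rounded to 4 significant figures:

504.5


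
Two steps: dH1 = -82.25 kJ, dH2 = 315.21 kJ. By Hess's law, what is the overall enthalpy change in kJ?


Hess's law: enthalpy is a state function, so add the step enthalpies.
dH_total = dH1 + dH2 = -82.25 + (315.21)
dH_total = 232.96 kJ:

232.96 kJ


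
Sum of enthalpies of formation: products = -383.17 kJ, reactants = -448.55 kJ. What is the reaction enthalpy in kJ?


dH_rxn = sum(dH_f products) - sum(dH_f reactants)
dH_rxn = -383.17 - (-448.55)
dH_rxn = 65.38 kJ:

65.38 kJ


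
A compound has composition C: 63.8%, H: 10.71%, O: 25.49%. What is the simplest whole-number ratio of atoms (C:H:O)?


Assume 100 g of compound, divide each mass% by atomic mass to get moles, then normalize by the smallest to get a raw atom ratio.
Moles per 100 g: C: 63.8/12.011 = 5.3118, H: 10.71/1.008 = 10.625, O: 25.49/15.999 = 1.5932
Raw ratio (divide by min = 1.5932): C: 3.334, H: 6.669, O: 1.0
Multiply by 3 to clear fractions: C: 10.002 ~= 10, H: 20.007 ~= 20, O: 3.0 ~= 3
Reduce by GCD to get the simplest whole-number ratio:

10:20:3
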